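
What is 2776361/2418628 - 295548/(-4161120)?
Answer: 255574832343/209670861320 ≈ 1.2189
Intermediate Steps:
2776361/2418628 - 295548/(-4161120) = 2776361*(1/2418628) - 295548*(-1/4161120) = 2776361/2418628 + 24629/346760 = 255574832343/209670861320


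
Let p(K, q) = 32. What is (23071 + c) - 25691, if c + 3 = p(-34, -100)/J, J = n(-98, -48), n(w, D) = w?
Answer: -128543/49 ≈ -2623.3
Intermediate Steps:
J = -98
c = -163/49 (c = -3 + 32/(-98) = -3 + 32*(-1/98) = -3 - 16/49 = -163/49 ≈ -3.3265)
(23071 + c) - 25691 = (23071 - 163/49) - 25691 = 1130316/49 - 25691 = -128543/49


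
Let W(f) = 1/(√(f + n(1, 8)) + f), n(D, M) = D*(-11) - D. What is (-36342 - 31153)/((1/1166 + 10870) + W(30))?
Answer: -439884064550864670/70843101281117639 - 137644848330*√2/70843101281117639 ≈ -6.2093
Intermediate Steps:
n(D, M) = -12*D (n(D, M) = -11*D - D = -12*D)
W(f) = 1/(f + √(-12 + f)) (W(f) = 1/(√(f - 12*1) + f) = 1/(√(f - 12) + f) = 1/(√(-12 + f) + f) = 1/(f + √(-12 + f)))
(-36342 - 31153)/((1/1166 + 10870) + W(30)) = (-36342 - 31153)/((1/1166 + 10870) + 1/(30 + √(-12 + 30))) = -67495/((1/1166 + 10870) + 1/(30 + √18)) = -67495/(12674421/1166 + 1/(30 + 3*√2))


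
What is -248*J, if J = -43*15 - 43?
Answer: 170624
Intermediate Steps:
J = -688 (J = -645 - 43 = -688)
-248*J = -248*(-688) = 170624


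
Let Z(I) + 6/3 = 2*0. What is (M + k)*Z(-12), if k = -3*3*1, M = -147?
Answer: 312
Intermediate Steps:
Z(I) = -2 (Z(I) = -2 + 2*0 = -2 + 0 = -2)
k = -9 (k = -9*1 = -9)
(M + k)*Z(-12) = (-147 - 9)*(-2) = -156*(-2) = 312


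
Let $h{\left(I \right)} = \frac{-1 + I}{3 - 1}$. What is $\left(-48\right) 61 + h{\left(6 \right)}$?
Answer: $- \frac{5851}{2} \approx -2925.5$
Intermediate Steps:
$h{\left(I \right)} = - \frac{1}{2} + \frac{I}{2}$ ($h{\left(I \right)} = \frac{-1 + I}{2} = \left(-1 + I\right) \frac{1}{2} = - \frac{1}{2} + \frac{I}{2}$)
$\left(-48\right) 61 + h{\left(6 \right)} = \left(-48\right) 61 + \left(- \frac{1}{2} + \frac{1}{2} \cdot 6\right) = -2928 + \left(- \frac{1}{2} + 3\right) = -2928 + \frac{5}{2} = - \frac{5851}{2}$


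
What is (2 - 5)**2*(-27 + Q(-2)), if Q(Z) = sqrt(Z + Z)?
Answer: -243 + 18*I ≈ -243.0 + 18.0*I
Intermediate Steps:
Q(Z) = sqrt(2)*sqrt(Z) (Q(Z) = sqrt(2*Z) = sqrt(2)*sqrt(Z))
(2 - 5)**2*(-27 + Q(-2)) = (2 - 5)**2*(-27 + sqrt(2)*sqrt(-2)) = (-3)**2*(-27 + sqrt(2)*(I*sqrt(2))) = 9*(-27 + 2*I) = -243 + 18*I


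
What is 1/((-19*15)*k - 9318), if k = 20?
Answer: -1/15018 ≈ -6.6587e-5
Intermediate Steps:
1/((-19*15)*k - 9318) = 1/(-19*15*20 - 9318) = 1/(-285*20 - 9318) = 1/(-5700 - 9318) = 1/(-15018) = -1/15018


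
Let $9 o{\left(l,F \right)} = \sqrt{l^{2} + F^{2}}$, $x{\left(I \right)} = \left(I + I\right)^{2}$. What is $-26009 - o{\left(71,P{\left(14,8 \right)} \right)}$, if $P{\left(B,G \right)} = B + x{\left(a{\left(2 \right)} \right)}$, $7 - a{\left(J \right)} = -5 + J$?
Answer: $-26009 - \frac{\sqrt{176437}}{9} \approx -26056.0$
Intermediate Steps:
$a{\left(J \right)} = 12 - J$ ($a{\left(J \right)} = 7 - \left(-5 + J\right) = 12 - J$)
$x{\left(I \right)} = 4 I^{2}$ ($x{\left(I \right)} = \left(2 I\right)^{2} = 4 I^{2}$)
$P{\left(B,G \right)} = 400 + B$ ($P{\left(B,G \right)} = B + 4 \left(12 - 2\right)^{2} = B + 4 \cdot 10^{2} = B + 4 \cdot 100 = B + 400 = 400 + B$)
$o{\left(l,F \right)} = \frac{\sqrt{F^{2} + l^{2}}}{9}$ ($o{\left(l,F \right)} = \frac{\sqrt{l^{2} + F^{2}}}{9} = \frac{\sqrt{F^{2} + l^{2}}}{9}$)
$-26009 - o{\left(71,P{\left(14,8 \right)} \right)} = -26009 - \frac{\sqrt{\left(400 + 14\right)^{2} + 71^{2}}}{9} = -26009 - \frac{\sqrt{414^{2} + 5041}}{9} = -26009 - \frac{\sqrt{171396 + 5041}}{9} = -26009 - \frac{\sqrt{176437}}{9}$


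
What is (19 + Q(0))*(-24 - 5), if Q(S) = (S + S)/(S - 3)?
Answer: -551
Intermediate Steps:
Q(S) = 2*S/(-3 + S) (Q(S) = (2*S)/(-3 + S) = 2*S/(-3 + S))
(19 + Q(0))*(-24 - 5) = (19 + 2*0/(-3 + 0))*(-24 - 5) = (19 + 2*0/(-3))*(-29) = (19 + 2*0*(-⅓))*(-29) = (19 + 0)*(-29) = 19*(-29) = -551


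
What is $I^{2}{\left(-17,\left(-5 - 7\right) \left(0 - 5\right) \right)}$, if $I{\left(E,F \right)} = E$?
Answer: $289$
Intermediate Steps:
$I^{2}{\left(-17,\left(-5 - 7\right) \left(0 - 5\right) \right)} = \left(-17\right)^{2} = 289$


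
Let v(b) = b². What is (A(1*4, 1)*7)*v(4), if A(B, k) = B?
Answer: 448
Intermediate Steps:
(A(1*4, 1)*7)*v(4) = ((1*4)*7)*4² = (4*7)*16 = 28*16 = 448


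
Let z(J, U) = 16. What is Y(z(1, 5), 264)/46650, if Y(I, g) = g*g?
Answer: 11616/7775 ≈ 1.4940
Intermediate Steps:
Y(I, g) = g**2
Y(z(1, 5), 264)/46650 = 264**2/46650 = 69696*(1/46650) = 11616/7775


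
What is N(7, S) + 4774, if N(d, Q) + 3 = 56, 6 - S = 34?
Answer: 4827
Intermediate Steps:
S = -28 (S = 6 - 1*34 = 6 - 34 = -28)
N(d, Q) = 53 (N(d, Q) = -3 + 56 = 53)
N(7, S) + 4774 = 53 + 4774 = 4827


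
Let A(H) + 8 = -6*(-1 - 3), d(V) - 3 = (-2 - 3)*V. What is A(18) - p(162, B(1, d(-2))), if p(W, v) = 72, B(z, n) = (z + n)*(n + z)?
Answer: -56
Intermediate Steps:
d(V) = 3 - 5*V (d(V) = 3 + (-2 - 3)*V = 3 - 5*V)
A(H) = 16 (A(H) = -8 - 6*(-1 - 3) = -8 - 6*(-4) = -8 + 24 = 16)
B(z, n) = (n + z)**2 (B(z, n) = (n + z)*(n + z) = (n + z)**2)
A(18) - p(162, B(1, d(-2))) = 16 - 1*72 = 16 - 72 = -56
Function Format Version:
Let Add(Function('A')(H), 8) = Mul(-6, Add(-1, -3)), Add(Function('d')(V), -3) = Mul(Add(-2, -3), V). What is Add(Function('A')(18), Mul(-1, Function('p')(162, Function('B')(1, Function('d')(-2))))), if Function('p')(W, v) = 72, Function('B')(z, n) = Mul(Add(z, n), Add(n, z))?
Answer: -56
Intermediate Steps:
Function('d')(V) = Add(3, Mul(-5, V)) (Function('d')(V) = Add(3, Mul(Add(-2, -3), V)) = Add(3, Mul(-5, V)))
Function('A')(H) = 16 (Function('A')(H) = Add(-8, Mul(-6, Add(-1, -3))) = Add(-8, Mul(-6, -4)) = Add(-8, 24) = 16)
Function('B')(z, n) = Pow(Add(n, z), 2) (Function('B')(z, n) = Mul(Add(n, z), Add(n, z)) = Pow(Add(n, z), 2))
Add(Function('A')(18), Mul(-1, Function('p')(162, Function('B')(1, Function('d')(-2))))) = Add(16, Mul(-1, 72)) = Add(16, -72) = -56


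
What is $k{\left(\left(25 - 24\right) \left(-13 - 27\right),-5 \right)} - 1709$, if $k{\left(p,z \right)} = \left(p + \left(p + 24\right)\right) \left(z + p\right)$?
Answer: $811$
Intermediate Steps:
$k{\left(p,z \right)} = \left(24 + 2 p\right) \left(p + z\right)$ ($k{\left(p,z \right)} = \left(p + \left(24 + p\right)\right) \left(p + z\right) = \left(24 + 2 p\right) \left(p + z\right)$)
$k{\left(\left(25 - 24\right) \left(-13 - 27\right),-5 \right)} - 1709 = \left(2 \left(\left(25 - 24\right) \left(-13 - 27\right)\right)^{2} + 24 \left(25 - 24\right) \left(-13 - 27\right) + 24 \left(-5\right) + 2 \left(25 - 24\right) \left(-13 - 27\right) \left(-5\right)\right) - 1709 = \left(2 \left(1 \left(-40\right)\right)^{2} + 24 \cdot 1 \left(-40\right) - 120 + 2 \cdot 1 \left(-40\right) \left(-5\right)\right) - 1709 = \left(2 \left(-40\right)^{2} + 24 \left(-40\right) - 120 + 2 \left(-40\right) \left(-5\right)\right) - 1709 = \left(2 \cdot 1600 - 960 - 120 + 400\right) - 1709 = \left(3200 - 960 - 120 + 400\right) - 1709 = 2520 - 1709 = 811$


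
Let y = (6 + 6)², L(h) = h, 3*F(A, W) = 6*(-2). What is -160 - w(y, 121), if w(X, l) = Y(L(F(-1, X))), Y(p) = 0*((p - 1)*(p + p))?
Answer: -160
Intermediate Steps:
F(A, W) = -4 (F(A, W) = (6*(-2))/3 = (⅓)*(-12) = -4)
y = 144 (y = 12² = 144)
Y(p) = 0 (Y(p) = 0*((-1 + p)*(2*p)) = 0*(2*p*(-1 + p)) = 0)
w(X, l) = 0
-160 - w(y, 121) = -160 - 1*0 = -160 + 0 = -160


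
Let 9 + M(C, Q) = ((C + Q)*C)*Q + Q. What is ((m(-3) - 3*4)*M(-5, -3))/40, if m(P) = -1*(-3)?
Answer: 297/10 ≈ 29.700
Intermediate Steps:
m(P) = 3
M(C, Q) = -9 + Q + C*Q*(C + Q) (M(C, Q) = -9 + (((C + Q)*C)*Q + Q) = -9 + ((C*(C + Q))*Q + Q) = -9 + (C*Q*(C + Q) + Q) = -9 + (Q + C*Q*(C + Q)) = -9 + Q + C*Q*(C + Q))
((m(-3) - 3*4)*M(-5, -3))/40 = ((3 - 3*4)*(-9 - 3 - 5*(-3)² - 3*(-5)²))/40 = ((3 - 12)*(-9 - 3 - 5*9 - 3*25))*(1/40) = -9*(-9 - 3 - 45 - 75)*(1/40) = -9*(-132)*(1/40) = 1188*(1/40) = 297/10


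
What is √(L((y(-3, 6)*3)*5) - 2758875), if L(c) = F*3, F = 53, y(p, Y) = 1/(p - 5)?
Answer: 6*I*√76631 ≈ 1660.9*I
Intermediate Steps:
y(p, Y) = 1/(-5 + p)
L(c) = 159 (L(c) = 53*3 = 159)
√(L((y(-3, 6)*3)*5) - 2758875) = √(159 - 2758875) = √(-2758716) = 6*I*√76631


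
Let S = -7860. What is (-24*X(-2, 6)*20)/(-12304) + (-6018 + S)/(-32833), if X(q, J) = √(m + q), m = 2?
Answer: 13878/32833 ≈ 0.42268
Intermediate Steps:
X(q, J) = √(2 + q)
(-24*X(-2, 6)*20)/(-12304) + (-6018 + S)/(-32833) = (-24*√(2 - 2)*20)/(-12304) + (-6018 - 7860)/(-32833) = (-24*√0*20)*(-1/12304) - 13878*(-1/32833) = (-24*0*20)*(-1/12304) + 13878/32833 = (0*20)*(-1/12304) + 13878/32833 = 0*(-1/12304) + 13878/32833 = 0 + 13878/32833 = 13878/32833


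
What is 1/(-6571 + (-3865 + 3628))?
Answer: -1/6808 ≈ -0.00014689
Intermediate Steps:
1/(-6571 + (-3865 + 3628)) = 1/(-6571 - 237) = 1/(-6808) = -1/6808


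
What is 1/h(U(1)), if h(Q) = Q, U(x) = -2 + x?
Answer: -1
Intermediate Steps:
1/h(U(1)) = 1/(-2 + 1) = 1/(-1) = -1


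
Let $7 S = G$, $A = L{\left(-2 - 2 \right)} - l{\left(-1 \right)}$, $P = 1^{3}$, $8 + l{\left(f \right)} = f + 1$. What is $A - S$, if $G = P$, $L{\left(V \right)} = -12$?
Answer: $- \frac{29}{7} \approx -4.1429$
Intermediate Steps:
$l{\left(f \right)} = -7 + f$ ($l{\left(f \right)} = -8 + \left(f + 1\right) = -8 + \left(1 + f\right) = -7 + f$)
$P = 1$
$A = -4$ ($A = -12 - \left(-7 - 1\right) = -12 - -8 = -12 + 8 = -4$)
$G = 1$
$S = \frac{1}{7}$ ($S = \frac{1}{7} \cdot 1 = \frac{1}{7} \approx 0.14286$)
$A - S = -4 - \frac{1}{7} = - \frac{29}{7}$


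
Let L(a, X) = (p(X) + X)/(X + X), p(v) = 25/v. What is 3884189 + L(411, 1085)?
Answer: 182902599366/47089 ≈ 3.8842e+6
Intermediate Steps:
L(a, X) = (X + 25/X)/(2*X) (L(a, X) = (25/X + X)/(X + X) = (X + 25/X)/((2*X)) = (X + 25/X)*(1/(2*X)) = (X + 25/X)/(2*X))
3884189 + L(411, 1085) = 3884189 + (1/2)*(25 + 1085**2)/1085**2 = 3884189 + (1/2)*(1/1177225)*(25 + 1177225) = 3884189 + (1/2)*(1/1177225)*1177250 = 3884189 + 23545/47089 = 182902599366/47089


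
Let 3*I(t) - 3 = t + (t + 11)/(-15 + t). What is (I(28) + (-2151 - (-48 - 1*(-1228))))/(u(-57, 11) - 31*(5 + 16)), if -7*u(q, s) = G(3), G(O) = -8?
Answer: 69713/13647 ≈ 5.1083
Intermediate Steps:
u(q, s) = 8/7 (u(q, s) = -⅐*(-8) = 8/7)
I(t) = 1 + t/3 + (11 + t)/(3*(-15 + t)) (I(t) = 1 + (t + (t + 11)/(-15 + t))/3 = 1 + (t + (11 + t)/(-15 + t))/3 = 1 + (t/3 + (11 + t)/(3*(-15 + t))) = 1 + t/3 + (11 + t)/(3*(-15 + t)))
(I(28) + (-2151 - (-48 - 1*(-1228))))/(u(-57, 11) - 31*(5 + 16)) = ((-34 + 28² - 11*28)/(3*(-15 + 28)) + (-2151 - (-48 - 1*(-1228))))/(8/7 - 31*(5 + 16)) = ((⅓)*(-34 + 784 - 308)/13 + (-2151 - (-48 + 1228)))/(8/7 - 31*21) = ((⅓)*(1/13)*442 + (-2151 - 1*1180))/(8/7 - 651) = (34/3 + (-2151 - 1180))/(-4549/7) = (34/3 - 3331)*(-7/4549) = -9959/3*(-7/4549) = 69713/13647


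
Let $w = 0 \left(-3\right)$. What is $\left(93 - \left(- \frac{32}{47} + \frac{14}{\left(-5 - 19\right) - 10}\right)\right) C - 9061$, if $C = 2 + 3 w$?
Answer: $- \frac{7089379}{799} \approx -8872.8$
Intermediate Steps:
$w = 0$
$C = 2$ ($C = 2 + 3 \cdot 0 = 2 + 0 = 2$)
$\left(93 - \left(- \frac{32}{47} + \frac{14}{\left(-5 - 19\right) - 10}\right)\right) C - 9061 = \left(93 - \left(- \frac{32}{47} + \frac{14}{\left(-5 - 19\right) - 10}\right)\right) 2 - 9061 = \left(93 - \left(- \frac{32}{47} + \frac{14}{-24 - 10}\right)\right) 2 - 9061 = \left(93 + \left(- \frac{14}{-34} + \frac{32}{47}\right)\right) 2 - 9061 = \left(93 + \left(\left(-14\right) \left(- \frac{1}{34}\right) + \frac{32}{47}\right)\right) 2 - 9061 = \left(93 + \left(\frac{7}{17} + \frac{32}{47}\right)\right) 2 - 9061 = \left(93 + \frac{873}{799}\right) 2 - 9061 = \frac{75180}{799} \cdot 2 - 9061 = \frac{150360}{799} - 9061 = - \frac{7089379}{799}$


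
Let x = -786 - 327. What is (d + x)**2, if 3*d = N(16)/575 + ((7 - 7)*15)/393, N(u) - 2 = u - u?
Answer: 3686104325929/2975625 ≈ 1.2388e+6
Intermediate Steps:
N(u) = 2 (N(u) = 2 + (u - u) = 2 + 0 = 2)
d = 2/1725 (d = (2/575 + ((7 - 7)*15)/393)/3 = (2*(1/575) + (0*15)*(1/393))/3 = (2/575 + 0*(1/393))/3 = (2/575 + 0)/3 = (1/3)*(2/575) = 2/1725 ≈ 0.0011594)
x = -1113
(d + x)**2 = (2/1725 - 1113)**2 = (-1919923/1725)**2 = 3686104325929/2975625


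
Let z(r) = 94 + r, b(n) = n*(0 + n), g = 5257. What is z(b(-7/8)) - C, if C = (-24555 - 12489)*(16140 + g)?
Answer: 50728356017/64 ≈ 7.9263e+8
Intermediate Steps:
b(n) = n**2 (b(n) = n*n = n**2)
C = -792630468 (C = (-24555 - 12489)*(16140 + 5257) = -37044*21397 = -792630468)
z(b(-7/8)) - C = (94 + (-7/8)**2) - 1*(-792630468) = (94 + (-7*1/8)**2) + 792630468 = (94 + (-7/8)**2) + 792630468 = (94 + 49/64) + 792630468 = 6065/64 + 792630468 = 50728356017/64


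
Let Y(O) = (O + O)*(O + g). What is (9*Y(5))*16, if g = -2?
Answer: 4320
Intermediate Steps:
Y(O) = 2*O*(-2 + O) (Y(O) = (O + O)*(O - 2) = (2*O)*(-2 + O) = 2*O*(-2 + O))
(9*Y(5))*16 = (9*(2*5*(-2 + 5)))*16 = (9*(2*5*3))*16 = (9*30)*16 = 270*16 = 4320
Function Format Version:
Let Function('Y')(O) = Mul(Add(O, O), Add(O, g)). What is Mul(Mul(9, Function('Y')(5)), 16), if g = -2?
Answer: 4320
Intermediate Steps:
Function('Y')(O) = Mul(2, O, Add(-2, O)) (Function('Y')(O) = Mul(Add(O, O), Add(O, -2)) = Mul(Mul(2, O), Add(-2, O)) = Mul(2, O, Add(-2, O)))
Mul(Mul(9, Function('Y')(5)), 16) = Mul(Mul(9, Mul(2, 5, Add(-2, 5))), 16) = Mul(Mul(9, Mul(2, 5, 3)), 16) = Mul(Mul(9, 30), 16) = Mul(270, 16) = 4320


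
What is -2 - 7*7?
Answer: -51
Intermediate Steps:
-2 - 7*7 = -2 - 49 = -51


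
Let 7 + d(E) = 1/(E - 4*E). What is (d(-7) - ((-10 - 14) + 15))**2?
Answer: 1849/441 ≈ 4.1927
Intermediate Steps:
d(E) = -7 - 1/(3*E) (d(E) = -7 + 1/(E - 4*E) = -7 + 1/(-3*E) = -7 - 1/(3*E))
(d(-7) - ((-10 - 14) + 15))**2 = ((-7 - 1/3/(-7)) - ((-10 - 14) + 15))**2 = ((-7 - 1/3*(-1/7)) - (-24 + 15))**2 = ((-7 + 1/21) - 1*(-9))**2 = (-146/21 + 9)**2 = (43/21)**2 = 1849/441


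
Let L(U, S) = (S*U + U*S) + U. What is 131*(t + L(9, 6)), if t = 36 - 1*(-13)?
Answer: 21746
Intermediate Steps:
L(U, S) = U + 2*S*U (L(U, S) = (S*U + S*U) + U = 2*S*U + U = U + 2*S*U)
t = 49 (t = 36 + 13 = 49)
131*(t + L(9, 6)) = 131*(49 + 9*(1 + 2*6)) = 131*(49 + 9*(1 + 12)) = 131*(49 + 9*13) = 131*(49 + 117) = 131*166 = 21746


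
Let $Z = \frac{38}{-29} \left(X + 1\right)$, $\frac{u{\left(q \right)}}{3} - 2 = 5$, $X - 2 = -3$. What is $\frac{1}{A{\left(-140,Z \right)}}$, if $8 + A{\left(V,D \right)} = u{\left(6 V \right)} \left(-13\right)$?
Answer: $- \frac{1}{281} \approx -0.0035587$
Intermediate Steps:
$X = -1$ ($X = 2 - 3 = -1$)
$u{\left(q \right)} = 21$ ($u{\left(q \right)} = 6 + 3 \cdot 5 = 6 + 15 = 21$)
$Z = 0$ ($Z = \frac{38}{-29} \left(-1 + 1\right) = 38 \left(- \frac{1}{29}\right) 0 = \left(- \frac{38}{29}\right) 0 = 0$)
$A{\left(V,D \right)} = -281$ ($A{\left(V,D \right)} = -8 + 21 \left(-13\right) = -8 - 273 = -281$)
$\frac{1}{A{\left(-140,Z \right)}} = \frac{1}{-281} = - \frac{1}{281}$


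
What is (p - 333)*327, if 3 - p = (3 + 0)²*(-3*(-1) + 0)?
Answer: -116739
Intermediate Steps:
p = -24 (p = 3 - (3 + 0)²*(-3*(-1) + 0) = 3 - 3²*(3 + 0) = 3 - 9*3 = 3 - 1*27 = 3 - 27 = -24)
(p - 333)*327 = (-24 - 333)*327 = -357*327 = -116739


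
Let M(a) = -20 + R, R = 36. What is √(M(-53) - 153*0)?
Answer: 4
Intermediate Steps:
M(a) = 16 (M(a) = -20 + 36 = 16)
√(M(-53) - 153*0) = √(16 - 153*0) = √(16 + 0) = √16 = 4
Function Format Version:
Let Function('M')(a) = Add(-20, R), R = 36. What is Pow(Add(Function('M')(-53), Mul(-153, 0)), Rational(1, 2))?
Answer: 4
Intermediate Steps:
Function('M')(a) = 16 (Function('M')(a) = Add(-20, 36) = 16)
Pow(Add(Function('M')(-53), Mul(-153, 0)), Rational(1, 2)) = Pow(Add(16, Mul(-153, 0)), Rational(1, 2)) = Pow(Add(16, 0), Rational(1, 2)) = Pow(16, Rational(1, 2)) = 4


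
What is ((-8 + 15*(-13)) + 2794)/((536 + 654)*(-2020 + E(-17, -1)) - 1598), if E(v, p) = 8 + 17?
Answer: -2591/2375648 ≈ -0.0010906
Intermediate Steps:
E(v, p) = 25
((-8 + 15*(-13)) + 2794)/((536 + 654)*(-2020 + E(-17, -1)) - 1598) = ((-8 + 15*(-13)) + 2794)/((536 + 654)*(-2020 + 25) - 1598) = ((-8 - 195) + 2794)/(1190*(-1995) - 1598) = (-203 + 2794)/(-2374050 - 1598) = 2591/(-2375648) = 2591*(-1/2375648) = -2591/2375648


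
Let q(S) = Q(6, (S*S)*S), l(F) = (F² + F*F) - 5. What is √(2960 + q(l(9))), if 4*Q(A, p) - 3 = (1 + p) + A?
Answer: √3881743/2 ≈ 985.11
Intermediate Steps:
l(F) = -5 + 2*F² (l(F) = (F² + F²) - 5 = 2*F² - 5 = -5 + 2*F²)
Q(A, p) = 1 + A/4 + p/4 (Q(A, p) = ¾ + ((1 + p) + A)/4 = ¾ + (1 + A + p)/4 = ¾ + (¼ + A/4 + p/4) = 1 + A/4 + p/4)
q(S) = 5/2 + S³/4 (q(S) = 1 + (¼)*6 + ((S*S)*S)/4 = 1 + 3/2 + (S²*S)/4 = 1 + 3/2 + S³/4 = 5/2 + S³/4)
√(2960 + q(l(9))) = √(2960 + (5/2 + (-5 + 2*9²)³/4)) = √(2960 + (5/2 + (-5 + 2*81)³/4)) = √(2960 + (5/2 + (-5 + 162)³/4)) = √(2960 + (5/2 + (¼)*157³)) = √(2960 + (5/2 + (¼)*3869893)) = √(2960 + (5/2 + 3869893/4)) = √(2960 + 3869903/4) = √(3881743/4) = √3881743/2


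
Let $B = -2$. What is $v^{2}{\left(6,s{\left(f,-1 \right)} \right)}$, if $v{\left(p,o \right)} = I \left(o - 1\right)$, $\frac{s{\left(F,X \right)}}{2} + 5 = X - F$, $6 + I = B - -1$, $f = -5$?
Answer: $441$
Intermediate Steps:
$I = -7$ ($I = -6 - 1 = -7$)
$s{\left(F,X \right)} = -10 - 2 F + 2 X$ ($s{\left(F,X \right)} = -10 + 2 \left(X - F\right) = -10 - \left(- 2 X + 2 F\right) = -10 - 2 F + 2 X$)
$v{\left(p,o \right)} = 7 - 7 o$ ($v{\left(p,o \right)} = - 7 \left(o - 1\right) = - 7 \left(-1 + o\right) = 7 - 7 o$)
$v^{2}{\left(6,s{\left(f,-1 \right)} \right)} = \left(7 - 7 \left(-10 - -10 + 2 \left(-1\right)\right)\right)^{2} = \left(7 - 7 \left(-10 + 10 - 2\right)\right)^{2} = \left(7 - -14\right)^{2} = \left(7 + 14\right)^{2} = 21^{2} = 441$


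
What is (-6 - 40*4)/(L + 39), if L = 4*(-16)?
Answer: 166/25 ≈ 6.6400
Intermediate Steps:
L = -64
(-6 - 40*4)/(L + 39) = (-6 - 40*4)/(-64 + 39) = (-6 - 160)/(-25) = -166*(-1/25) = 166/25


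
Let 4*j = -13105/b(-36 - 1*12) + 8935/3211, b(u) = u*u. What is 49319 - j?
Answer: 1459497749659/29592576 ≈ 49320.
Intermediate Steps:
b(u) = u**2
j = -21493915/29592576 (j = (-13105/(-36 - 1*12)**2 + 8935/3211)/4 = (-13105/(-36 - 12)**2 + 8935*(1/3211))/4 = (-13105/((-48)**2) + 8935/3211)/4 = (-13105/2304 + 8935/3211)/4 = (1/4)*(-21493915/7398144) = -21493915/29592576 ≈ -0.72633)
49319 - j = 49319 - 1*(-21493915/29592576) = 49319 + 21493915/29592576 = 1459497749659/29592576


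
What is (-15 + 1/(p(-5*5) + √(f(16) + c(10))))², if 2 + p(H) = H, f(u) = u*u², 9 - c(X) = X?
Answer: 70736624/314721 - 1869*√455/69938 ≈ 224.19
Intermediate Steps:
c(X) = 9 - X
f(u) = u³
p(H) = -2 + H
(-15 + 1/(p(-5*5) + √(f(16) + c(10))))² = (-15 + 1/((-2 - 5*5) + √(16³ + (9 - 1*10))))² = (-15 + 1/((-2 - 25) + √(4096 + (9 - 10))))² = (-15 + 1/(-27 + √(4096 - 1)))² = (-15 + 1/(-27 + √4095))² = (-15 + 1/(-27 + 3*√455))²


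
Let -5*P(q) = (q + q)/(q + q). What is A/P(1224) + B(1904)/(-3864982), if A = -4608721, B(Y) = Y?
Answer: 44531559269103/1932491 ≈ 2.3044e+7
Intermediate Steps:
P(q) = -⅕ (P(q) = -(q + q)/(5*(q + q)) = -2*q/(5*(2*q)) = -2*q*1/(2*q)/5 = -⅕*1 = -⅕)
A/P(1224) + B(1904)/(-3864982) = -4608721/(-⅕) + 1904/(-3864982) = -4608721*(-5) + 1904*(-1/3864982) = 23043605 - 952/1932491 = 44531559269103/1932491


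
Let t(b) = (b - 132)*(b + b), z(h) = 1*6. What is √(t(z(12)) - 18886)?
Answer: I*√20398 ≈ 142.82*I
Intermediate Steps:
z(h) = 6
t(b) = 2*b*(-132 + b) (t(b) = (-132 + b)*(2*b) = 2*b*(-132 + b))
√(t(z(12)) - 18886) = √(2*6*(-132 + 6) - 18886) = √(2*6*(-126) - 18886) = √(-1512 - 18886) = √(-20398) = I*√20398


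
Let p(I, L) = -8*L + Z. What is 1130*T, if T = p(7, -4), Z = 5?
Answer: 41810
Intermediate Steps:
p(I, L) = 5 - 8*L (p(I, L) = -8*L + 5 = 5 - 8*L)
T = 37 (T = 5 - 8*(-4) = 5 + 32 = 37)
1130*T = 1130*37 = 41810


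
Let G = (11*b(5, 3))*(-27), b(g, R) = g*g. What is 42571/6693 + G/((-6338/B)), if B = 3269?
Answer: 162724486223/42420234 ≈ 3836.0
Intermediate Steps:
b(g, R) = g**2
G = -7425 (G = (11*5**2)*(-27) = (11*25)*(-27) = 275*(-27) = -7425)
42571/6693 + G/((-6338/B)) = 42571/6693 - 7425/((-6338/3269)) = 42571*(1/6693) - 7425/((-6338*1/3269)) = 42571/6693 - 7425/(-6338/3269) = 42571/6693 - 7425*(-3269/6338) = 42571/6693 + 24272325/6338 = 162724486223/42420234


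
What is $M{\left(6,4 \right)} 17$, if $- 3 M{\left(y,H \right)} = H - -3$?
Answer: $- \frac{119}{3} \approx -39.667$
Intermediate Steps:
$M{\left(y,H \right)} = -1 - \frac{H}{3}$ ($M{\left(y,H \right)} = - \frac{H - -3}{3} = - \frac{H + 3}{3} = - \frac{3 + H}{3} = -1 - \frac{H}{3}$)
$M{\left(6,4 \right)} 17 = \left(-1 - \frac{4}{3}\right) 17 = \left(- \frac{7}{3}\right) 17 = - \frac{119}{3}$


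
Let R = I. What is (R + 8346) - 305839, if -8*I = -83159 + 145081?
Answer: -1220933/4 ≈ -3.0523e+5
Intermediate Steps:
I = -30961/4 (I = -(-83159 + 145081)/8 = -1/8*61922 = -30961/4 ≈ -7740.3)
R = -30961/4 ≈ -7740.3
(R + 8346) - 305839 = (-30961/4 + 8346) - 305839 = 2423/4 - 305839 = -1220933/4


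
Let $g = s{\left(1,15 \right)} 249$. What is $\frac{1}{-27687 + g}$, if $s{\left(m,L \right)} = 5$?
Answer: $- \frac{1}{26442} \approx -3.7819 \cdot 10^{-5}$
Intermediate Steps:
$g = 1245$ ($g = 5 \cdot 249 = 1245$)
$\frac{1}{-27687 + g} = \frac{1}{-27687 + 1245} = \frac{1}{-26442} = - \frac{1}{26442}$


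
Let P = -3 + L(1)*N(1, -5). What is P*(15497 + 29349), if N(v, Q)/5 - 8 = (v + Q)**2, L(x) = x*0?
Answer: -134538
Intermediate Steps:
L(x) = 0
N(v, Q) = 40 + 5*(Q + v)**2 (N(v, Q) = 40 + 5*(v + Q)**2 = 40 + 5*(Q + v)**2)
P = -3 (P = -3 + 0*(40 + 5*(-5 + 1)**2) = -3 + 0*(40 + 5*(-4)**2) = -3 + 0*(40 + 5*16) = -3 + 0*(40 + 80) = -3 + 0*120 = -3 + 0 = -3)
P*(15497 + 29349) = -3*(15497 + 29349) = -3*44846 = -134538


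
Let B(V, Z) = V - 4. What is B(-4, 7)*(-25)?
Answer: 200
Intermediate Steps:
B(V, Z) = -4 + V
B(-4, 7)*(-25) = (-4 - 4)*(-25) = -8*(-25) = 200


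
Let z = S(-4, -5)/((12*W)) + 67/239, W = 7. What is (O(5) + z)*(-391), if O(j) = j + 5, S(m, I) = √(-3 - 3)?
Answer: -960687/239 - 391*I*√6/84 ≈ -4019.6 - 11.402*I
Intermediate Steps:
S(m, I) = I*√6 (S(m, I) = √(-6) = I*√6)
O(j) = 5 + j
z = 67/239 + I*√6/84 (z = (I*√6)/((12*7)) + 67/239 = (I*√6)/84 + 67*(1/239) = (I*√6)*(1/84) + 67/239 = I*√6/84 + 67/239 = 67/239 + I*√6/84 ≈ 0.28033 + 0.029161*I)
(O(5) + z)*(-391) = ((5 + 5) + (67/239 + I*√6/84))*(-391) = (10 + (67/239 + I*√6/84))*(-391) = (2457/239 + I*√6/84)*(-391) = -960687/239 - 391*I*√6/84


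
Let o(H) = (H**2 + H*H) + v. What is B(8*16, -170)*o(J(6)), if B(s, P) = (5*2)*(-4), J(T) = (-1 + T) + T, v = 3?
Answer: -9800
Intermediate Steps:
J(T) = -1 + 2*T
B(s, P) = -40 (B(s, P) = 10*(-4) = -40)
o(H) = 3 + 2*H**2 (o(H) = (H**2 + H*H) + 3 = (H**2 + H**2) + 3 = 2*H**2 + 3 = 3 + 2*H**2)
B(8*16, -170)*o(J(6)) = -40*(3 + 2*(-1 + 2*6)**2) = -40*(3 + 2*(-1 + 12)**2) = -40*(3 + 2*11**2) = -40*(3 + 2*121) = -40*(3 + 242) = -40*245 = -9800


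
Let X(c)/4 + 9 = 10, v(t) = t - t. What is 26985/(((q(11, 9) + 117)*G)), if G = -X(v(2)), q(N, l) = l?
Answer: -1285/24 ≈ -53.542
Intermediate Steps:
v(t) = 0
X(c) = 4 (X(c) = -36 + 4*10 = -36 + 40 = 4)
G = -4 (G = -1*4 = -4)
26985/(((q(11, 9) + 117)*G)) = 26985/(((9 + 117)*(-4))) = 26985/((126*(-4))) = 26985/(-504) = 26985*(-1/504) = -1285/24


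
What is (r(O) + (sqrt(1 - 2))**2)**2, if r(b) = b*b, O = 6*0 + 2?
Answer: 9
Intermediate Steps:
O = 2 (O = 0 + 2 = 2)
r(b) = b**2
(r(O) + (sqrt(1 - 2))**2)**2 = (2**2 + (sqrt(1 - 2))**2)**2 = (4 + (sqrt(-1))**2)**2 = (4 + I**2)**2 = (4 - 1)**2 = 3**2 = 9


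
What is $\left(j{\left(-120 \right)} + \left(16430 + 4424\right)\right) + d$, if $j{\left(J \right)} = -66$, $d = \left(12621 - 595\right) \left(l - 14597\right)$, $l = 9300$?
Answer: $-63680934$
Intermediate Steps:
$d = -63701722$ ($d = \left(12621 - 595\right) \left(9300 - 14597\right) = 12026 \left(-5297\right) = -63701722$)
$\left(j{\left(-120 \right)} + \left(16430 + 4424\right)\right) + d = \left(-66 + \left(16430 + 4424\right)\right) - 63701722 = \left(-66 + 20854\right) - 63701722 = 20788 - 63701722 = -63680934$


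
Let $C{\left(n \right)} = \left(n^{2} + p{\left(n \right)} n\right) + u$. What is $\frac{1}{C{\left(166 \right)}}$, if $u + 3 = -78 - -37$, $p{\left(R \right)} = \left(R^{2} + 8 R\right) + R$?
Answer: $\frac{1}{4849812} \approx 2.0619 \cdot 10^{-7}$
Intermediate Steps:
$p{\left(R \right)} = R^{2} + 9 R$
$u = -44$ ($u = -3 - 41 = -44$)
$C{\left(n \right)} = -44 + n^{2} + n^{2} \left(9 + n\right)$ ($C{\left(n \right)} = \left(n^{2} + n \left(9 + n\right) n\right) - 44 = \left(n^{2} + n^{2} \left(9 + n\right)\right) - 44 = -44 + n^{2} + n^{2} \left(9 + n\right)$)
$\frac{1}{C{\left(166 \right)}} = \frac{1}{-44 + 166^{3} + 10 \cdot 166^{2}} = \frac{1}{-44 + 4574296 + 10 \cdot 27556} = \frac{1}{-44 + 4574296 + 275560} = \frac{1}{4849812}$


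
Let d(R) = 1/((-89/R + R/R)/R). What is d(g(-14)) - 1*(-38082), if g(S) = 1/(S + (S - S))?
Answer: 664835555/17458 ≈ 38082.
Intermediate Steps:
g(S) = 1/S (g(S) = 1/(S + 0) = 1/S)
d(R) = R/(1 - 89/R) (d(R) = 1/((-89/R + 1)/R) = 1/((1 - 89/R)/R) = R/(1 - 89/R))
d(g(-14)) - 1*(-38082) = (1/(-14))²/(-89 + 1/(-14)) - 1*(-38082) = (-1/14)²/(-89 - 1/14) + 38082 = 1/(196*(-1247/14)) + 38082 = (1/196)*(-14/1247) + 38082 = -1/17458 + 38082 = 664835555/17458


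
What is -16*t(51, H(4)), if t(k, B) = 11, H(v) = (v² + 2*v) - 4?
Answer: -176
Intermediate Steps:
H(v) = -4 + v² + 2*v
-16*t(51, H(4)) = -16*11 = -176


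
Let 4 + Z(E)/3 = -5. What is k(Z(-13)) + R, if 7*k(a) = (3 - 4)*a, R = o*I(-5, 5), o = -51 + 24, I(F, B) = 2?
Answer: -351/7 ≈ -50.143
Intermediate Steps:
Z(E) = -27 (Z(E) = -12 + 3*(-5) = -12 - 15 = -27)
o = -27
R = -54 (R = -27*2 = -54)
k(a) = -a/7 (k(a) = ((3 - 4)*a)/7 = (-a)/7 = -a/7)
k(Z(-13)) + R = -⅐*(-27) - 54 = 27/7 - 54 = -351/7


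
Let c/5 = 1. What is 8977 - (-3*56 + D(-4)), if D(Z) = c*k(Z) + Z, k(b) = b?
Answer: 9169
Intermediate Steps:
c = 5 (c = 5*1 = 5)
D(Z) = 6*Z (D(Z) = 5*Z + Z = 6*Z)
8977 - (-3*56 + D(-4)) = 8977 - (-3*56 + 6*(-4)) = 8977 - (-168 - 24) = 8977 - 1*(-192) = 8977 + 192 = 9169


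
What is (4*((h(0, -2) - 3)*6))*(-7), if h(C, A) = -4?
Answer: 1176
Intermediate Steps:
(4*((h(0, -2) - 3)*6))*(-7) = (4*((-4 - 3)*6))*(-7) = (4*(-7*6))*(-7) = (4*(-42))*(-7) = -168*(-7) = 1176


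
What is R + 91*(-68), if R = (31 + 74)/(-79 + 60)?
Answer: -117677/19 ≈ -6193.5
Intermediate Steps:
R = -105/19 (R = 105/(-19) = 105*(-1/19) = -105/19 ≈ -5.5263)
R + 91*(-68) = -105/19 + 91*(-68) = -105/19 - 6188 = -117677/19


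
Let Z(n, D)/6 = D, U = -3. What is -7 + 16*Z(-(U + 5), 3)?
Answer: 281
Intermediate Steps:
Z(n, D) = 6*D
-7 + 16*Z(-(U + 5), 3) = -7 + 16*(6*3) = -7 + 16*18 = -7 + 288 = 281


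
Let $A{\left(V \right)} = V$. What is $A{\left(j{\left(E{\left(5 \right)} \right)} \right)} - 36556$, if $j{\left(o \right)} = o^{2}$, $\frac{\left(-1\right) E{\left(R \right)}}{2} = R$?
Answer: $-36456$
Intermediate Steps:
$E{\left(R \right)} = - 2 R$
$A{\left(j{\left(E{\left(5 \right)} \right)} \right)} - 36556 = \left(\left(-2\right) 5\right)^{2} - 36556 = \left(-10\right)^{2} - 36556 = 100 - 36556 = -36456$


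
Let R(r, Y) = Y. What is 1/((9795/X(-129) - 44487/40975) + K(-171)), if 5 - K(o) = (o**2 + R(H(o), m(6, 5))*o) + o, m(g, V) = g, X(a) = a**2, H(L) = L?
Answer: -227288325/6373050330689 ≈ -3.5664e-5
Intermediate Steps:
K(o) = 5 - o**2 - 7*o (K(o) = 5 - ((o**2 + 6*o) + o) = 5 - (o**2 + 7*o) = 5 + (-o**2 - 7*o) = 5 - o**2 - 7*o)
1/((9795/X(-129) - 44487/40975) + K(-171)) = 1/((9795/((-129)**2) - 44487/40975) + (5 - 1*(-171)**2 - 7*(-171))) = 1/((9795/16641 - 44487*1/40975) + (5 - 1*29241 + 1197)) = 1/((9795*(1/16641) - 44487/40975) + (5 - 29241 + 1197)) = 1/((3265/5547 - 44487/40975) - 28039) = 1/(-112986014/227288325 - 28039) = 1/(-6373050330689/227288325) = -227288325/6373050330689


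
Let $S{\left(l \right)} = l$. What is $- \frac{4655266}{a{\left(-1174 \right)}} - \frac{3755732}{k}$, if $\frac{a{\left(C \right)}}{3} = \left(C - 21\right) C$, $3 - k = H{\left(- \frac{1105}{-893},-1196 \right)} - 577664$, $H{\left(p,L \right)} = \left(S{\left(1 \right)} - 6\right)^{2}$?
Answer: $- \frac{4624041111763}{607793468295} \approx -7.6079$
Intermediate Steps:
$H{\left(p,L \right)} = 25$ ($H{\left(p,L \right)} = \left(1 - 6\right)^{2} = \left(-5\right)^{2} = 25$)
$k = 577642$ ($k = 3 - \left(25 - 577664\right) = 3 - -577639 = 3 + 577639 = 577642$)
$a{\left(C \right)} = 3 C \left(-21 + C\right)$ ($a{\left(C \right)} = 3 \left(C - 21\right) C = 3 \left(-21 + C\right) C = 3 C \left(-21 + C\right)$)
$- \frac{4655266}{a{\left(-1174 \right)}} - \frac{3755732}{k} = - \frac{4655266}{3 \left(-1174\right) \left(-21 - 1174\right)} - \frac{3755732}{577642} = - \frac{4655266}{3 \left(-1174\right) \left(-1195\right)} - \frac{1877866}{288821} = - \frac{4655266}{4208790} - \frac{1877866}{288821} = \left(-4655266\right) \frac{1}{4208790} - \frac{1877866}{288821} = - \frac{2327633}{2104395} - \frac{1877866}{288821} = - \frac{4624041111763}{607793468295}$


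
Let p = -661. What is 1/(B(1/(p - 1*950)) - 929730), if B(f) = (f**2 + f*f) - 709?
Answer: -2595321/2414787875917 ≈ -1.0748e-6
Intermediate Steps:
B(f) = -709 + 2*f**2 (B(f) = (f**2 + f**2) - 709 = 2*f**2 - 709 = -709 + 2*f**2)
1/(B(1/(p - 1*950)) - 929730) = 1/((-709 + 2*(1/(-661 - 1*950))**2) - 929730) = 1/((-709 + 2*(1/(-661 - 950))**2) - 929730) = 1/((-709 + 2*(1/(-1611))**2) - 929730) = 1/((-709 + 2*(-1/1611)**2) - 929730) = 1/((-709 + 2*(1/2595321)) - 929730) = 1/((-709 + 2/2595321) - 929730) = 1/(-1840082587/2595321 - 929730) = 1/(-2414787875917/2595321) = -2595321/2414787875917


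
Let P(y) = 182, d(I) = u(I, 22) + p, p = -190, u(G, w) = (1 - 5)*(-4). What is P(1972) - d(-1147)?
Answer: 356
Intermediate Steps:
u(G, w) = 16 (u(G, w) = -4*(-4) = 16)
d(I) = -174 (d(I) = 16 - 190 = -174)
P(1972) - d(-1147) = 182 - 1*(-174) = 182 + 174 = 356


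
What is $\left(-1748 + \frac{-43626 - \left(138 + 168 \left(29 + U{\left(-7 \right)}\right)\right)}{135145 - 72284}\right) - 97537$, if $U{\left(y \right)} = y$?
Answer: $- \frac{6241201845}{62861} \approx -99286.0$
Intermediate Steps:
$\left(-1748 + \frac{-43626 - \left(138 + 168 \left(29 + U{\left(-7 \right)}\right)\right)}{135145 - 72284}\right) - 97537 = \left(-1748 + \frac{-43626 - \left(138 + 168 \left(29 - 7\right)\right)}{135145 - 72284}\right) - 97537 = \left(-1748 + \frac{-43626 - 3834}{62861}\right) - 97537 = \left(-1748 + \left(-43626 - 3834\right) \frac{1}{62861}\right) - 97537 = \left(-1748 - \frac{47460}{62861}\right) - 97537 = - \frac{109928488}{62861} - 97537 = - \frac{6241201845}{62861}$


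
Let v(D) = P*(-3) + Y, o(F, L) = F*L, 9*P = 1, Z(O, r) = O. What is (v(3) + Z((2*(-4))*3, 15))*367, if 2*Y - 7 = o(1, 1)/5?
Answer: -114137/15 ≈ -7609.1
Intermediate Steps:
P = ⅑ (P = (⅑)*1 = ⅑ ≈ 0.11111)
Y = 18/5 (Y = 7/2 + ((1*1)/5)/2 = 7/2 + (1*(⅕))/2 = 7/2 + (½)*(⅕) = 7/2 + ⅒ = 18/5 ≈ 3.6000)
v(D) = 49/15 (v(D) = (⅑)*(-3) + 18/5 = -⅓ + 18/5 = 49/15)
(v(3) + Z((2*(-4))*3, 15))*367 = (49/15 + (2*(-4))*3)*367 = (49/15 - 8*3)*367 = (49/15 - 24)*367 = -311/15*367 = -114137/15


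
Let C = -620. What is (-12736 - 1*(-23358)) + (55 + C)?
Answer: 10057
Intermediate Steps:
(-12736 - 1*(-23358)) + (55 + C) = (-12736 - 1*(-23358)) + (55 - 620) = (-12736 + 23358) - 565 = 10622 - 565 = 10057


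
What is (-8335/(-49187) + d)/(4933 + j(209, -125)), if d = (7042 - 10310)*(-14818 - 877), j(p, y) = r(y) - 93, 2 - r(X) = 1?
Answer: 2522863213955/238114267 ≈ 10595.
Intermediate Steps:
r(X) = 1 (r(X) = 2 - 1*1 = 2 - 1 = 1)
j(p, y) = -92 (j(p, y) = 1 - 93 = -92)
d = 51291260 (d = -3268*(-15695) = 51291260)
(-8335/(-49187) + d)/(4933 + j(209, -125)) = (-8335/(-49187) + 51291260)/(4933 - 92) = (-8335*(-1/49187) + 51291260)/4841 = (8335/49187 + 51291260)*(1/4841) = (2522863213955/49187)*(1/4841) = 2522863213955/238114267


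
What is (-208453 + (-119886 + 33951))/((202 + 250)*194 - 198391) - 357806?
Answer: -39609903230/110703 ≈ -3.5780e+5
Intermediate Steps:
(-208453 + (-119886 + 33951))/((202 + 250)*194 - 198391) - 357806 = (-208453 - 85935)/(452*194 - 198391) - 357806 = -294388/(87688 - 198391) - 357806 = -294388/(-110703) - 357806 = -294388*(-1/110703) - 357806 = 294388/110703 - 357806 = -39609903230/110703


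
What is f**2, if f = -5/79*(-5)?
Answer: 625/6241 ≈ 0.10014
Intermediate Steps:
f = 25/79 (f = -5*1/79*(-5) = -5/79*(-5) = 25/79 ≈ 0.31646)
f**2 = (25/79)**2 = 625/6241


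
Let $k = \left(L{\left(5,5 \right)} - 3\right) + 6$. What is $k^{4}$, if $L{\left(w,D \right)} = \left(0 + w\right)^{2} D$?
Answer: $268435456$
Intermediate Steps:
$L{\left(w,D \right)} = D w^{2}$ ($L{\left(w,D \right)} = w^{2} D = D w^{2}$)
$k = 128$ ($k = \left(5 \cdot 5^{2} - 3\right) + 6 = \left(5 \cdot 25 - 3\right) + 6 = \left(125 - 3\right) + 6 = 122 + 6 = 128$)
$k^{4} = 128^{4} = 268435456$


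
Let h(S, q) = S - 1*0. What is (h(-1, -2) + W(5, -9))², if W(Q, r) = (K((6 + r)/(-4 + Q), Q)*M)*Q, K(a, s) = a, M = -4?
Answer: 3481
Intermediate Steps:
W(Q, r) = -4*Q*(6 + r)/(-4 + Q) (W(Q, r) = (((6 + r)/(-4 + Q))*(-4))*Q = (-4*(6 + r)/(-4 + Q))*Q = -4*Q*(6 + r)/(-4 + Q))
h(S, q) = S (h(S, q) = S + 0 = S)
(h(-1, -2) + W(5, -9))² = (-1 - 4*5*(6 - 9)/(-4 + 5))² = (-1 - 4*5*(-3)/1)² = (-1 - 4*5*1*(-3))² = (-1 + 60)² = 59² = 3481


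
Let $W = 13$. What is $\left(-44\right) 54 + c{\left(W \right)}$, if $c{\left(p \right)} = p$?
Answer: $-2363$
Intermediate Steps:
$\left(-44\right) 54 + c{\left(W \right)} = \left(-44\right) 54 + 13 = -2376 + 13 = -2363$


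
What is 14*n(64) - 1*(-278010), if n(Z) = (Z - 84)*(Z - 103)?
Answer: 288930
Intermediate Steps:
n(Z) = (-103 + Z)*(-84 + Z) (n(Z) = (-84 + Z)*(-103 + Z) = (-103 + Z)*(-84 + Z))
14*n(64) - 1*(-278010) = 14*(8652 + 64**2 - 187*64) - 1*(-278010) = 14*(8652 + 4096 - 11968) + 278010 = 14*780 + 278010 = 10920 + 278010 = 288930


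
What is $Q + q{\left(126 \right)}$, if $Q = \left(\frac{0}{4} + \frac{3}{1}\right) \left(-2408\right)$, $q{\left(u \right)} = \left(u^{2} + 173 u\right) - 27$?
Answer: $30423$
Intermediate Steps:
$q{\left(u \right)} = -27 + u^{2} + 173 u$
$Q = -7224$ ($Q = \left(0 \cdot \frac{1}{4} + 3 \cdot 1\right) \left(-2408\right) = \left(0 + 3\right) \left(-2408\right) = 3 \left(-2408\right) = -7224$)
$Q + q{\left(126 \right)} = -7224 + \left(-27 + 126^{2} + 173 \cdot 126\right) = -7224 + \left(-27 + 15876 + 21798\right) = -7224 + 37647 = 30423$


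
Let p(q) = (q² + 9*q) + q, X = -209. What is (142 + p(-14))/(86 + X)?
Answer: -66/41 ≈ -1.6098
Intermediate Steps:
p(q) = q² + 10*q
(142 + p(-14))/(86 + X) = (142 - 14*(10 - 14))/(86 - 209) = (142 - 14*(-4))/(-123) = (142 + 56)*(-1/123) = 198*(-1/123) = -66/41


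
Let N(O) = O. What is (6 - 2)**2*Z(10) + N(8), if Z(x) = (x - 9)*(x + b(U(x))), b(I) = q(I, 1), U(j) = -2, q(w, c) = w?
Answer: 136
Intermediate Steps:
b(I) = I
Z(x) = (-9 + x)*(-2 + x) (Z(x) = (x - 9)*(x - 2) = (-9 + x)*(-2 + x))
(6 - 2)**2*Z(10) + N(8) = (6 - 2)**2*(18 + 10**2 - 11*10) + 8 = 4**2*(18 + 100 - 110) + 8 = 16*8 + 8 = 128 + 8 = 136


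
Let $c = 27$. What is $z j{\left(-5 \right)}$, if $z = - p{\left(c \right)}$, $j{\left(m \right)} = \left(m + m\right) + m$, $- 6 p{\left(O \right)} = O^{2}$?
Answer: $- \frac{3645}{2} \approx -1822.5$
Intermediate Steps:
$p{\left(O \right)} = - \frac{O^{2}}{6}$
$j{\left(m \right)} = 3 m$ ($j{\left(m \right)} = 2 m + m = 3 m$)
$z = \frac{243}{2}$ ($z = - \frac{\left(-1\right) 27^{2}}{6} = - \frac{\left(-1\right) 729}{6} = \left(-1\right) \left(- \frac{243}{2}\right) = \frac{243}{2} \approx 121.5$)
$z j{\left(-5 \right)} = \frac{243 \cdot 3 \left(-5\right)}{2} = \frac{243}{2} \left(-15\right) = - \frac{3645}{2}$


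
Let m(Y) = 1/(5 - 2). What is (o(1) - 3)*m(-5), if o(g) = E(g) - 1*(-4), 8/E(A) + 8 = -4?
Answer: ⅑ ≈ 0.11111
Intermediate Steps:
E(A) = -⅔ (E(A) = 8/(-8 - 4) = 8/(-12) = 8*(-1/12) = -⅔)
m(Y) = ⅓ (m(Y) = 1/3 = ⅓)
o(g) = 10/3 (o(g) = -⅔ - 1*(-4) = -⅔ + 4 = 10/3)
(o(1) - 3)*m(-5) = (10/3 - 3)*(⅓) = (⅓)*(⅓) = ⅑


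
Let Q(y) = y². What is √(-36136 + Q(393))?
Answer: √118313 ≈ 343.97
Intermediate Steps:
√(-36136 + Q(393)) = √(-36136 + 393²) = √(-36136 + 154449) = √118313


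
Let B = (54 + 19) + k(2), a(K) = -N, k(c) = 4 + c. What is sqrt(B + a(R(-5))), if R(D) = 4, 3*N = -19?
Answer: 16*sqrt(3)/3 ≈ 9.2376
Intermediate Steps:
N = -19/3 (N = (1/3)*(-19) = -19/3 ≈ -6.3333)
a(K) = 19/3 (a(K) = -1*(-19/3) = 19/3)
B = 79 (B = (54 + 19) + (4 + 2) = 73 + 6 = 79)
sqrt(B + a(R(-5))) = sqrt(79 + 19/3) = sqrt(256/3) = 16*sqrt(3)/3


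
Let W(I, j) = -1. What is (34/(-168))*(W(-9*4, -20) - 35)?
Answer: 51/7 ≈ 7.2857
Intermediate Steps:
(34/(-168))*(W(-9*4, -20) - 35) = (34/(-168))*(-1 - 35) = (34*(-1/168))*(-36) = -17/84*(-36) = 51/7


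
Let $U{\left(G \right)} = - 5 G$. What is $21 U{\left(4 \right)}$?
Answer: $-420$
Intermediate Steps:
$21 U{\left(4 \right)} = 21 \left(\left(-5\right) 4\right) = 21 \left(-20\right) = -420$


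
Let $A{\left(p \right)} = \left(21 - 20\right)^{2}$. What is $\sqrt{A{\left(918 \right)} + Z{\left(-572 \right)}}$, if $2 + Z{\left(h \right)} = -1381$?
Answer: $i \sqrt{1382} \approx 37.175 i$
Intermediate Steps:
$A{\left(p \right)} = 1$ ($A{\left(p \right)} = 1^{2} = 1$)
$Z{\left(h \right)} = -1383$ ($Z{\left(h \right)} = -2 - 1381 = -1383$)
$\sqrt{A{\left(918 \right)} + Z{\left(-572 \right)}} = \sqrt{1 - 1383} = \sqrt{-1382} = i \sqrt{1382}$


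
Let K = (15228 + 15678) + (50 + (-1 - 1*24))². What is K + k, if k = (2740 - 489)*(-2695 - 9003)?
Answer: -26300667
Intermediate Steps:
K = 31531 (K = 30906 + (50 + (-1 - 24))² = 30906 + (50 - 25)² = 30906 + 25² = 30906 + 625 = 31531)
k = -26332198 (k = 2251*(-11698) = -26332198)
K + k = 31531 - 26332198 = -26300667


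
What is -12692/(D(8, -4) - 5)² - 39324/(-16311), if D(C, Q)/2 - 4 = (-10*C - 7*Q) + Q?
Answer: 86729744/64596997 ≈ 1.3426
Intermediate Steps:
D(C, Q) = 8 - 20*C - 12*Q (D(C, Q) = 8 + 2*((-10*C - 7*Q) + Q) = 8 + 2*(-10*C - 6*Q) = 8 + (-20*C - 12*Q) = 8 - 20*C - 12*Q)
-12692/(D(8, -4) - 5)² - 39324/(-16311) = -12692/((8 - 20*8 - 12*(-4)) - 5)² - 39324/(-16311) = -12692/((8 - 160 + 48) - 5)² - 39324*(-1/16311) = -12692/(-104 - 5)² + 13108/5437 = -12692/((-109)²) + 13108/5437 = -12692/11881 + 13108/5437 = 86729744/64596997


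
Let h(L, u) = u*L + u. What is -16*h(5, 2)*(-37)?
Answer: 7104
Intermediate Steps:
h(L, u) = u + L*u (h(L, u) = L*u + u = u + L*u)
-16*h(5, 2)*(-37) = -32*(1 + 5)*(-37) = -32*6*(-37) = -16*12*(-37) = -192*(-37) = 7104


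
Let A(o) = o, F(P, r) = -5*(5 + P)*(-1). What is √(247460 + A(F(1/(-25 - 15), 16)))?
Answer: √3959758/4 ≈ 497.48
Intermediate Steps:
F(P, r) = 25 + 5*P (F(P, r) = (-25 - 5*P)*(-1) = 25 + 5*P)
√(247460 + A(F(1/(-25 - 15), 16))) = √(247460 + (25 + 5/(-25 - 15))) = √(247460 + (25 + 5/(-40))) = √(247460 + (25 + 5*(-1/40))) = √(247460 + (25 - ⅛)) = √(247460 + 199/8) = √(1979879/8) = √3959758/4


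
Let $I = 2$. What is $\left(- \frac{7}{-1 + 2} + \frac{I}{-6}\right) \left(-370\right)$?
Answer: $\frac{8140}{3} \approx 2713.3$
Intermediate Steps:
$\left(- \frac{7}{-1 + 2} + \frac{I}{-6}\right) \left(-370\right) = \left(- \frac{7}{-1 + 2} + \frac{2}{-6}\right) \left(-370\right) = \left(- \frac{7}{1} + 2 \left(- \frac{1}{6}\right)\right) \left(-370\right) = \left(\left(-7\right) 1 - \frac{1}{3}\right) \left(-370\right) = \left(-7 - \frac{1}{3}\right) \left(-370\right) = \left(- \frac{22}{3}\right) \left(-370\right) = \frac{8140}{3}$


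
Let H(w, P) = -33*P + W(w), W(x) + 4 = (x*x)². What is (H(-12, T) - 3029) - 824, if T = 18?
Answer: 16285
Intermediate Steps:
W(x) = -4 + x⁴ (W(x) = -4 + (x*x)² = -4 + (x²)² = -4 + x⁴)
H(w, P) = -4 + w⁴ - 33*P (H(w, P) = -33*P + (-4 + w⁴) = -4 + w⁴ - 33*P)
(H(-12, T) - 3029) - 824 = ((-4 + (-12)⁴ - 33*18) - 3029) - 824 = ((-4 + 20736 - 594) - 3029) - 824 = (20138 - 3029) - 824 = 17109 - 824 = 16285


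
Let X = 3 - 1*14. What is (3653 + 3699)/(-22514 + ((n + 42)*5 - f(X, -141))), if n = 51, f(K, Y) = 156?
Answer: -7352/22205 ≈ -0.33110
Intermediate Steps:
X = -11 (X = 3 - 14 = -11)
(3653 + 3699)/(-22514 + ((n + 42)*5 - f(X, -141))) = (3653 + 3699)/(-22514 + ((51 + 42)*5 - 1*156)) = 7352/(-22514 + (93*5 - 156)) = 7352/(-22514 + (465 - 156)) = 7352/(-22514 + 309) = 7352/(-22205) = 7352*(-1/22205) = -7352/22205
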